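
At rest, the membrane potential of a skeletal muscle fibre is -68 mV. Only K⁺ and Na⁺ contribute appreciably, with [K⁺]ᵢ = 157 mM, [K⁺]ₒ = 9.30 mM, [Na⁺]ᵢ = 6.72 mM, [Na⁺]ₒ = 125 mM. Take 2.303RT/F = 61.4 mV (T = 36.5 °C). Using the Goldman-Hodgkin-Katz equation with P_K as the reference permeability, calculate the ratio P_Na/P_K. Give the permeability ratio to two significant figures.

Let α = P_Na/P_K. GHK: Vm = 61.4·log₁₀[(Kₒ + α·Naₒ)/(Kᵢ + α·Naᵢ)].
10^(Vm/61.4) = 10^(-68.0/61.4) = 0.078074
So 0.078074·(Kᵢ + α·Naᵢ) = Kₒ + α·Naₒ → α = (0.078074·157.0 − 9.3) / (125.0 − 0.078074·6.72)
α = (12.26 − 9.3) / (125.0 − 0.5247) = 2.958/124.5 = 0.02376

0.024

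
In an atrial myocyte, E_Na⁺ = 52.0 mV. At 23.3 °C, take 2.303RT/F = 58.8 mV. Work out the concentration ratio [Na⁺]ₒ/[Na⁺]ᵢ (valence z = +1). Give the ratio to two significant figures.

7.7

log₁₀([out]/[in]) = E·z/(58.8) = 52.0 × 1 / 58.8 = 0.8844
[out]/[in] = 10^(0.8844) = 7.662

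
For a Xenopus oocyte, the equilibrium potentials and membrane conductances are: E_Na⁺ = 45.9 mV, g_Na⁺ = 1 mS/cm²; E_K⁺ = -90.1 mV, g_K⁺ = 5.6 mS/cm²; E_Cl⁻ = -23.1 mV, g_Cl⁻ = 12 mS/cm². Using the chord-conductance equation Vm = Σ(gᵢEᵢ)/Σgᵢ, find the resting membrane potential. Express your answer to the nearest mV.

Σ gᵢEᵢ = 1·(45.9) + 5.6·(-90.1) + 12·(-23.1) = -735.86
Σ gᵢ = 1 + 5.6 + 12 = 18.6
Vm = -735.86 / 18.6 = -39.56 mV

-40 mV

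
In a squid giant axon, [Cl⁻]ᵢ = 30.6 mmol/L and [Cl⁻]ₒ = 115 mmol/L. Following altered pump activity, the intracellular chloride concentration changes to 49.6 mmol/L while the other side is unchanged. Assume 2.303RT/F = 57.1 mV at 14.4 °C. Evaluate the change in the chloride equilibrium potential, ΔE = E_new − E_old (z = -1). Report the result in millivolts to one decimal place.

E_old = (57.1/-1)·log₁₀(115/30.6) = -32.83 mV
E_new = (57.1/-1)·log₁₀(115/49.6) = -20.85 mV
ΔE = -20.85 − (-32.83) = 11.98 mV

12.0 mV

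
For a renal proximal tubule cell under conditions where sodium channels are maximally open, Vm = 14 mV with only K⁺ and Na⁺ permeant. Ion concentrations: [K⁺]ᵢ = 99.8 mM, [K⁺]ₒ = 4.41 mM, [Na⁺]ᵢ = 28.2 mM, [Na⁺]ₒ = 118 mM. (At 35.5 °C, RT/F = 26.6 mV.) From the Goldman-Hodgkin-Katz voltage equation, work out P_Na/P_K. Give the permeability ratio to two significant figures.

2.3

Let α = P_Na/P_K. GHK: Vm = 26.6·ln[(Kₒ + α·Naₒ)/(Kᵢ + α·Naᵢ)].
e^(Vm/26.6) = e^(14.0/26.6) = 1.6927
So 1.6927·(Kᵢ + α·Naᵢ) = Kₒ + α·Naₒ → α = (1.6927·99.8 − 4.41) / (118.0 − 1.6927·28.2)
α = (168.9 − 4.41) / (118.0 − 47.73) = 164.5/70.27 = 2.341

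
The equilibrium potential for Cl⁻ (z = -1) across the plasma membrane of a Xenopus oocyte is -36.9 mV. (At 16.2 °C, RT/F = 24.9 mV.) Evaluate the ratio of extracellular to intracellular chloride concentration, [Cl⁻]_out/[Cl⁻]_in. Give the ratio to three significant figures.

4.40

ln([out]/[in]) = E·z/(24.9) = -36.9 × -1 / 24.9 = 1.4819
[out]/[in] = e^(1.4819) = 4.401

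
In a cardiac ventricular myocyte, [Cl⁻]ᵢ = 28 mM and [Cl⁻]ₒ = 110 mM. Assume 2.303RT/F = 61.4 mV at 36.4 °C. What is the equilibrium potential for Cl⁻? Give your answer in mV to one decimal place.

E = (61.4/z) · log₁₀([Cl⁻]_out/[Cl⁻]_in) with z = -1.
For an anion, dividing by z = -1 reverses the sign.
= (61.4/-1) · log₁₀(110/28) = -61.40 · log₁₀(3.929)
= -61.40 · (0.5942) = -36.49 mV

-36.5 mV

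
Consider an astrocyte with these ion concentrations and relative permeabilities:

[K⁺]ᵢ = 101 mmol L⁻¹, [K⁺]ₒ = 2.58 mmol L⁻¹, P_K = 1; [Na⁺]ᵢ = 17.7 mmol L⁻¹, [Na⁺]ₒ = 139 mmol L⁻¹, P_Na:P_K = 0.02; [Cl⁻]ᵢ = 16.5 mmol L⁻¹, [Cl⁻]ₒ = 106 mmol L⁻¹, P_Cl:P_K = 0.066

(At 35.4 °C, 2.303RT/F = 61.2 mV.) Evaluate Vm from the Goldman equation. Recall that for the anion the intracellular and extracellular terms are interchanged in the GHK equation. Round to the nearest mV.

Vm = 61.2 · log₁₀[(Σ P·[cation]ₒ + Σ P·[anion]ᵢ) / (Σ P·[cation]ᵢ + Σ P·[anion]ₒ)]
Numerator = 1×2.58 + 0.02×139 + 0.066×16.5 = 6.449
Denominator = 1×101 + 0.02×17.7 + 0.066×106 = 108.3
Vm = 61.2 · log₁₀(0.05952) = 61.2 × (-1.2253) = -74.99 mV

-75 mV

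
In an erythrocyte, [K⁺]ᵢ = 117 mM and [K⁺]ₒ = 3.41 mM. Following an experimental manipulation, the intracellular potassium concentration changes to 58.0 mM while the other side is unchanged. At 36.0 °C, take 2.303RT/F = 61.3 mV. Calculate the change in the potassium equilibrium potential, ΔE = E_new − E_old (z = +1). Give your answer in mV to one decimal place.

E_old = (61.3/1)·log₁₀(3.41/117) = -94.12 mV
E_new = (61.3/1)·log₁₀(3.41/58.0) = -75.44 mV
ΔE = -75.44 − (-94.12) = 18.68 mV

18.7 mV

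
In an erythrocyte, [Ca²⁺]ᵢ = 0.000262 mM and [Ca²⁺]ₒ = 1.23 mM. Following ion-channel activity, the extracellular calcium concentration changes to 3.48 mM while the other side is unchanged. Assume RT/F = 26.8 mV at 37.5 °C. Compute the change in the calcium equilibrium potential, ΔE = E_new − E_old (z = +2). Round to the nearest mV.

E_old = (26.8/2)·ln(1.23/0.000262) = 113.29 mV
E_new = (26.8/2)·ln(3.48/0.000262) = 127.22 mV
ΔE = 127.22 − (113.29) = 13.94 mV

14 mV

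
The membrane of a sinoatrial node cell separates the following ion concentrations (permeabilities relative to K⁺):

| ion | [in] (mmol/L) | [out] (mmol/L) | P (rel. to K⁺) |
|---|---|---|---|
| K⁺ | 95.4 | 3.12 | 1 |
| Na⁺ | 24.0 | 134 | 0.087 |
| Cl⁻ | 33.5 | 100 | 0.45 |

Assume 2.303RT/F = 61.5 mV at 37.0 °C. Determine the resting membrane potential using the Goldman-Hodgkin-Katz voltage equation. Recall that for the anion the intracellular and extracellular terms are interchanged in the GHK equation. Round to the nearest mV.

-42 mV

Vm = 61.5 · log₁₀[(Σ P·[cation]ₒ + Σ P·[anion]ᵢ) / (Σ P·[cation]ᵢ + Σ P·[anion]ₒ)]
Numerator = 1×3.12 + 0.087×134 + 0.45×33.5 = 29.85
Denominator = 1×95.4 + 0.087×24.0 + 0.45×100 = 142.5
Vm = 61.5 · log₁₀(0.20951) = 61.5 × (-0.6788) = -41.75 mV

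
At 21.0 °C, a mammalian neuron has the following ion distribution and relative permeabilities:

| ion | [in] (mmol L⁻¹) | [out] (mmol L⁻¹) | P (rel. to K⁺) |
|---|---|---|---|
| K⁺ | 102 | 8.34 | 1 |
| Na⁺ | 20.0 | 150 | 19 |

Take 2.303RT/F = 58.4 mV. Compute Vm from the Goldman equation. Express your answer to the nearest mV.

45 mV

Vm = 58.4 · log₁₀[(Σ P·[cation]ₒ + Σ P·[anion]ᵢ) / (Σ P·[cation]ᵢ + Σ P·[anion]ₒ)]
Numerator = 1×8.34 + 19×150 = 2858
Denominator = 1×102 + 19×20.0 = 482
Vm = 58.4 · log₁₀(5.9302) = 58.4 × (0.7731) = 45.15 mV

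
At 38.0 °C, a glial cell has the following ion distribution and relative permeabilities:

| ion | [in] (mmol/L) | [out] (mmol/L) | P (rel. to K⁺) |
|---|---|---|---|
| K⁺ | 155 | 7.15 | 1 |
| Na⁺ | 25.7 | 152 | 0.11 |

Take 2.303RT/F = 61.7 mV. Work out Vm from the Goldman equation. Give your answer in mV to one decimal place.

-50.6 mV

Vm = 61.7 · log₁₀[(Σ P·[cation]ₒ + Σ P·[anion]ᵢ) / (Σ P·[cation]ᵢ + Σ P·[anion]ₒ)]
Numerator = 1×7.15 + 0.11×152 = 23.87
Denominator = 1×155 + 0.11×25.7 = 157.8
Vm = 61.7 · log₁₀(0.15124) = 61.7 × (-0.8203) = -50.61 mV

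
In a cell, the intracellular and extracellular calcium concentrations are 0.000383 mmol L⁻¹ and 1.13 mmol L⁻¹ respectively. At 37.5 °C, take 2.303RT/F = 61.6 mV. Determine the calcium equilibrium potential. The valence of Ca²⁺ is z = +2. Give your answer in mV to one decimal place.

106.9 mV

E = (61.6/z) · log₁₀([Ca²⁺]_out/[Ca²⁺]_in) with z = +2.
= (61.6/2) · log₁₀(1.13/0.000383) = 30.80 · log₁₀(2950)
= 30.80 · (3.4699) = 106.87 mV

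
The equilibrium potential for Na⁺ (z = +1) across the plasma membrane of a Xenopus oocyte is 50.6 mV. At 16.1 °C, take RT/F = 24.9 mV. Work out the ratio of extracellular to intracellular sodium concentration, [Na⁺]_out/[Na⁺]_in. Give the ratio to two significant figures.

7.6

ln([out]/[in]) = E·z/(24.9) = 50.6 × 1 / 24.9 = 2.0321
[out]/[in] = e^(2.0321) = 7.63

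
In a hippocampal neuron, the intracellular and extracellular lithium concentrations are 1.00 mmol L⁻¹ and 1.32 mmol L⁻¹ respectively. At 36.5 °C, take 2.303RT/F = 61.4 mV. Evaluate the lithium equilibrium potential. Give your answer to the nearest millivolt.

E = (61.4/z) · log₁₀([Li⁺]_out/[Li⁺]_in) with z = +1.
= (61.4/1) · log₁₀(1.32/1.00) = 61.40 · log₁₀(1.32)
= 61.40 · (0.1206) = 7.40 mV

7 mV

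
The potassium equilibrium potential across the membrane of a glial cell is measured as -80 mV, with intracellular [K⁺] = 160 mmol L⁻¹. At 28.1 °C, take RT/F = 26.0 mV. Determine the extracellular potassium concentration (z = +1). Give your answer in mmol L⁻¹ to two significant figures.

Nernst: E = (26.0/1) · ln([out]/[in]), so ln([out]/[in]) = -80.0 × 1 / 26.0 = -3.0769.
[out]/[in] = e^(-3.0769) = 0.0461.
[out] = 0.0461 × 160 = 7.376 mmol L⁻¹.

7.4 mmol L⁻¹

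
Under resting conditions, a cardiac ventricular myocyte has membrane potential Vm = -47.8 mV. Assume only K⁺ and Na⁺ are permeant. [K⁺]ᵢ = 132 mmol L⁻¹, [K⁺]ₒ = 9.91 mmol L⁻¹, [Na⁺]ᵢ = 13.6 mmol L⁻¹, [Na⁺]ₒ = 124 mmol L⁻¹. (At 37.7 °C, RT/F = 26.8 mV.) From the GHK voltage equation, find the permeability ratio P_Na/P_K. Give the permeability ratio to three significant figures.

Let α = P_Na/P_K. GHK: Vm = 26.8·ln[(Kₒ + α·Naₒ)/(Kᵢ + α·Naᵢ)].
e^(Vm/26.8) = e^(-47.8/26.8) = 0.16804
So 0.16804·(Kᵢ + α·Naᵢ) = Kₒ + α·Naₒ → α = (0.16804·132.0 − 9.91) / (124.0 − 0.16804·13.6)
α = (22.18 − 9.91) / (124.0 − 2.285) = 12.27/121.7 = 0.1008

0.101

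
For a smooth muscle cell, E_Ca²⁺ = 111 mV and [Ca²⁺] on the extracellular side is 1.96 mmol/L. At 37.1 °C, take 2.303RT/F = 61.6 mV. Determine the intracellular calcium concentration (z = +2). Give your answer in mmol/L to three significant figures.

0.000488 mmol/L

Nernst: E = (61.6/2) · log₁₀([out]/[in]), so log₁₀([out]/[in]) = 111.0 × 2 / 61.6 = 3.6039.
[out]/[in] = 10^(3.6039) = 4017.
[in] = 1.96 / 4017 = 0.0004879 mmol/L.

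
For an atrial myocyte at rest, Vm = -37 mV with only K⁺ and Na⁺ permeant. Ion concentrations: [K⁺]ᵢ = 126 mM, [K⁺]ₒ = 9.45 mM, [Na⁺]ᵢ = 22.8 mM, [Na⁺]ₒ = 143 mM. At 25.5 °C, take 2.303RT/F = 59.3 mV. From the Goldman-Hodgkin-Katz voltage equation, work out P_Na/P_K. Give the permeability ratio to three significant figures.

0.149

Let α = P_Na/P_K. GHK: Vm = 59.3·log₁₀[(Kₒ + α·Naₒ)/(Kᵢ + α·Naᵢ)].
10^(Vm/59.3) = 10^(-37.0/59.3) = 0.23771
So 0.23771·(Kᵢ + α·Naᵢ) = Kₒ + α·Naₒ → α = (0.23771·126.0 − 9.45) / (143.0 − 0.23771·22.8)
α = (29.95 − 9.45) / (143.0 − 5.42) = 20.5/137.6 = 0.149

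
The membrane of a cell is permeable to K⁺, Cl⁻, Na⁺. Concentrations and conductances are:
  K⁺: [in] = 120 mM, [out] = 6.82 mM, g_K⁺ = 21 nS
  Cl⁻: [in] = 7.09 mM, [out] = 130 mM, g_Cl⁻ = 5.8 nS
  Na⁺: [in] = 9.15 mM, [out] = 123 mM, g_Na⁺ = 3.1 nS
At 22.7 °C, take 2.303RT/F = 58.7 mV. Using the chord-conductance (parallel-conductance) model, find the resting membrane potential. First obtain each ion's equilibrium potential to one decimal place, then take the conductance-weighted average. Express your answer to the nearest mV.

-59 mV

E_K⁺ = (58.7/1)·log₁₀(6.82/120) = -73.1 mV
E_Cl⁻ = (58.7/-1)·log₁₀(130/7.09) = -74.2 mV
E_Na⁺ = (58.7/1)·log₁₀(123/9.15) = 66.2 mV
Vm = (Σ gᵢEᵢ)/(Σ gᵢ) = (21·-73.1 + 5.8·-74.2 + 3.1·66.2) / (21 + 5.8 + 3.1)
= -1760.24 / 29.9 = -58.87 mV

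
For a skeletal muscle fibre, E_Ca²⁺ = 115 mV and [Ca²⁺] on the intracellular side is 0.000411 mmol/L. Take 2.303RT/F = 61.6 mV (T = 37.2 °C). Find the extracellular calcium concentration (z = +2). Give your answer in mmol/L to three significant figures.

2.23 mmol/L

Nernst: E = (61.6/2) · log₁₀([out]/[in]), so log₁₀([out]/[in]) = 115.0 × 2 / 61.6 = 3.7338.
[out]/[in] = 10^(3.7338) = 5417.
[out] = 5417 × 0.000411 = 2.226 mmol/L.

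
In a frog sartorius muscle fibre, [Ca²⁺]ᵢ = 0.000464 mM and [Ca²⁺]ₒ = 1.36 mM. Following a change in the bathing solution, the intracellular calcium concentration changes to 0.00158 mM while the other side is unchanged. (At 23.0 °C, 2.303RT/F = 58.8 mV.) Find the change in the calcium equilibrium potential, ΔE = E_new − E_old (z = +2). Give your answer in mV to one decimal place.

E_old = (58.8/2)·log₁₀(1.36/0.000464) = 101.93 mV
E_new = (58.8/2)·log₁₀(1.36/0.00158) = 86.29 mV
ΔE = 86.29 − (101.93) = -15.64 mV

-15.6 mV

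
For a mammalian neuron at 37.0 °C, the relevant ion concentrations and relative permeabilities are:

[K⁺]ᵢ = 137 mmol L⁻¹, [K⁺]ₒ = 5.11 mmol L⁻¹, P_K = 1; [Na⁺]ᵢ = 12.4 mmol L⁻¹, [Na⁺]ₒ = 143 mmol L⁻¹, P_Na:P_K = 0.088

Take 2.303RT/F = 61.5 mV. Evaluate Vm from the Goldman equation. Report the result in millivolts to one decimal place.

-54.9 mV

Vm = 61.5 · log₁₀[(Σ P·[cation]ₒ + Σ P·[anion]ᵢ) / (Σ P·[cation]ᵢ + Σ P·[anion]ₒ)]
Numerator = 1×5.11 + 0.088×143 = 17.69
Denominator = 1×137 + 0.088×12.4 = 138.1
Vm = 61.5 · log₁₀(0.12813) = 61.5 × (-0.8923) = -54.88 mV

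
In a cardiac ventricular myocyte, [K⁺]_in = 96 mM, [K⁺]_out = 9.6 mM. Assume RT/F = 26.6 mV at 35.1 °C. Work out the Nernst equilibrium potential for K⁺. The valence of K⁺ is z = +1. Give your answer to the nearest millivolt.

E = (26.6/z) · ln([K⁺]_out/[K⁺]_in) with z = +1.
= (26.6/1) · ln(9.6/96) = 26.60 · ln(0.1)
= 26.60 · (-2.3026) = -61.25 mV

-61 mV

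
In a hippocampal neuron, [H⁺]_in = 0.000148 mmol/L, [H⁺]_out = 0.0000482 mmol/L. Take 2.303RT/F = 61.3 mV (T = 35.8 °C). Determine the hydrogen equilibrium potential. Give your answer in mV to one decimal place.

E = (61.3/z) · log₁₀([H⁺]_out/[H⁺]_in) with z = +1.
= (61.3/1) · log₁₀(0.0000482/0.000148) = 61.30 · log₁₀(0.3257)
= 61.30 · (-0.4872) = -29.87 mV

-29.9 mV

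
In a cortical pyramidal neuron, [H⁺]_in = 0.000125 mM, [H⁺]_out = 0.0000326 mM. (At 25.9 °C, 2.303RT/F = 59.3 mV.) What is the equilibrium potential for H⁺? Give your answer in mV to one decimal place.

E = (59.3/z) · log₁₀([H⁺]_out/[H⁺]_in) with z = +1.
= (59.3/1) · log₁₀(0.0000326/0.000125) = 59.30 · log₁₀(0.2608)
= 59.30 · (-0.5837) = -34.61 mV

-34.6 mV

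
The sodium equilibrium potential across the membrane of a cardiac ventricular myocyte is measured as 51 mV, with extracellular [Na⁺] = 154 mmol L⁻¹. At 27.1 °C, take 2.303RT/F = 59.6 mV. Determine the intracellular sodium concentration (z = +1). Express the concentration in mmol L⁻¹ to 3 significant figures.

Nernst: E = (59.6/1) · log₁₀([out]/[in]), so log₁₀([out]/[in]) = 51.0 × 1 / 59.6 = 0.8557.
[out]/[in] = 10^(0.8557) = 7.173.
[in] = 154 / 7.173 = 21.47 mmol L⁻¹.

21.5 mmol L⁻¹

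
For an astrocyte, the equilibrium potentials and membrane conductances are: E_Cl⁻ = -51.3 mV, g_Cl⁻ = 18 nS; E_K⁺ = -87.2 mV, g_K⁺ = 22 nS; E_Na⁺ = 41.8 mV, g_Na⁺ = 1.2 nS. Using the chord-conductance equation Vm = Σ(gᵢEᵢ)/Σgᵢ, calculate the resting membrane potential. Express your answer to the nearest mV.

-68 mV

Σ gᵢEᵢ = 18·(-51.3) + 22·(-87.2) + 1.2·(41.8) = -2791.64
Σ gᵢ = 18 + 22 + 1.2 = 41.2
Vm = -2791.64 / 41.2 = -67.76 mV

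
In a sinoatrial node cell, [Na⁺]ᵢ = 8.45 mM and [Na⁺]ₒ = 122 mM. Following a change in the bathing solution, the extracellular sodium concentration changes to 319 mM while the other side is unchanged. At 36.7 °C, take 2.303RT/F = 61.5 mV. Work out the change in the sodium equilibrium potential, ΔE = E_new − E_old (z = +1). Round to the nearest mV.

E_old = (61.5/1)·log₁₀(122/8.45) = 71.31 mV
E_new = (61.5/1)·log₁₀(319/8.45) = 96.98 mV
ΔE = 96.98 − (71.31) = 25.67 mV

26 mV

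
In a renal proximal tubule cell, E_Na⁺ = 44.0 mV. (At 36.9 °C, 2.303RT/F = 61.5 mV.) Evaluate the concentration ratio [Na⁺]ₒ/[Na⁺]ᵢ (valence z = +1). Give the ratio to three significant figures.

log₁₀([out]/[in]) = E·z/(61.5) = 44.0 × 1 / 61.5 = 0.7154
[out]/[in] = 10^(0.7154) = 5.193

5.19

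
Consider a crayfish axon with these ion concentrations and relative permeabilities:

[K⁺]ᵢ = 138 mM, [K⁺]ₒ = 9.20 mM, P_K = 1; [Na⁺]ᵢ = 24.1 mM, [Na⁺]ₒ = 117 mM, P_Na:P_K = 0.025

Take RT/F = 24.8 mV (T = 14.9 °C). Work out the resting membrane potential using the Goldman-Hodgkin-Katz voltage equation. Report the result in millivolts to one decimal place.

Vm = 24.8 · ln[(Σ P·[cation]ₒ + Σ P·[anion]ᵢ) / (Σ P·[cation]ᵢ + Σ P·[anion]ₒ)]
Numerator = 1×9.20 + 0.025×117 = 12.12
Denominator = 1×138 + 0.025×24.1 = 138.6
Vm = 24.8 · ln(0.08748) = 24.8 × (-2.4363) = -60.42 mV

-60.4 mV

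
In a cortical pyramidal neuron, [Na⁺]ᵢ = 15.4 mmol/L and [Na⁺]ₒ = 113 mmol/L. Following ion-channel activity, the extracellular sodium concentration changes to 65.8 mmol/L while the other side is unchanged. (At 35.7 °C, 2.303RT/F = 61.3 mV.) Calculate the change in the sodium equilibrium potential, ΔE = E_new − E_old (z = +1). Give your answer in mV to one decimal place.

-14.4 mV

E_old = (61.3/1)·log₁₀(113/15.4) = 53.06 mV
E_new = (61.3/1)·log₁₀(65.8/15.4) = 38.66 mV
ΔE = 38.66 − (53.06) = -14.40 mV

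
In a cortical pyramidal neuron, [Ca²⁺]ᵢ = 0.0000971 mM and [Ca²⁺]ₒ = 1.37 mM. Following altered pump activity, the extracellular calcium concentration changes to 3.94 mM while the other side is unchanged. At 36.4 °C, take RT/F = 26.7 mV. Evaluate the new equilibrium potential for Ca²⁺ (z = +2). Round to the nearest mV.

After the shift: [Ca²⁺]_out = 3.94, [Ca²⁺]_in = 0.0000971 mM.
E_new = (26.7/2)·ln(3.94/0.0000971) = 13.35 · (10.6109) = 141.66 mV

142 mV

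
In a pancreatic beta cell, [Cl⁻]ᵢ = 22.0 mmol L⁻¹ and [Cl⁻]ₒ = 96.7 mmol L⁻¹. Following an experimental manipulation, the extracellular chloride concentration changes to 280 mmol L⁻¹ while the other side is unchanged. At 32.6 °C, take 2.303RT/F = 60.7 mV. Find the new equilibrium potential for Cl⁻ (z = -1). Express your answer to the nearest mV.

After the shift: [Cl⁻]_out = 280, [Cl⁻]_in = 22.0 mmol L⁻¹.
E_new = (60.7/-1)·log₁₀(280/22.0) = -60.70 · (1.1047) = -67.06 mV

-67 mV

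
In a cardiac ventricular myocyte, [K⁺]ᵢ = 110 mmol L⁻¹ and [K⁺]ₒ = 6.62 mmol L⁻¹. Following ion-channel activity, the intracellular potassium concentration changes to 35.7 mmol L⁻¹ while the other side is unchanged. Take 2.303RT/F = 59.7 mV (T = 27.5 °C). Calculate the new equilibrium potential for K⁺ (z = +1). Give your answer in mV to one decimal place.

After the shift: [K⁺]_out = 6.62, [K⁺]_in = 35.7 mmol L⁻¹.
E_new = (59.7/1)·log₁₀(6.62/35.7) = 59.70 · (-0.7318) = -43.69 mV

-43.7 mV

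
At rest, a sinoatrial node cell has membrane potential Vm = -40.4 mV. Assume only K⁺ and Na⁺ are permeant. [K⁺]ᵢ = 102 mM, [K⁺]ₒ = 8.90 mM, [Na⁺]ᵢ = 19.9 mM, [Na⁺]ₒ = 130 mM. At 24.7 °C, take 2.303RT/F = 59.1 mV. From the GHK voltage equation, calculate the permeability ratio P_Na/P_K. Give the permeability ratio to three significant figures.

Let α = P_Na/P_K. GHK: Vm = 59.1·log₁₀[(Kₒ + α·Naₒ)/(Kᵢ + α·Naᵢ)].
10^(Vm/59.1) = 10^(-40.4/59.1) = 0.20721
So 0.20721·(Kᵢ + α·Naᵢ) = Kₒ + α·Naₒ → α = (0.20721·102.0 − 8.9) / (130.0 − 0.20721·19.9)
α = (21.14 − 8.9) / (130.0 − 4.123) = 12.24/125.9 = 0.0972

0.0972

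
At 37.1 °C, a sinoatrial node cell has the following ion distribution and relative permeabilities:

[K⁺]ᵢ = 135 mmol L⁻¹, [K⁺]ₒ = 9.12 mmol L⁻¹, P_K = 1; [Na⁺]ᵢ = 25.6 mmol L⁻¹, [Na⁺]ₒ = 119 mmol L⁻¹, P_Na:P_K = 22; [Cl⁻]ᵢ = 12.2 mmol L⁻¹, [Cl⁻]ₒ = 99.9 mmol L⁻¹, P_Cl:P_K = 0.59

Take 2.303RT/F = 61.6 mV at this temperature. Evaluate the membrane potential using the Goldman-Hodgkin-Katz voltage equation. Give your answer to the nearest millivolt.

Vm = 61.6 · log₁₀[(Σ P·[cation]ₒ + Σ P·[anion]ᵢ) / (Σ P·[cation]ᵢ + Σ P·[anion]ₒ)]
Numerator = 1×9.12 + 22×119 + 0.59×12.2 = 2634
Denominator = 1×135 + 22×25.6 + 0.59×99.9 = 757.1
Vm = 61.6 · log₁₀(3.4793) = 61.6 × (0.5415) = 33.36 mV

33 mV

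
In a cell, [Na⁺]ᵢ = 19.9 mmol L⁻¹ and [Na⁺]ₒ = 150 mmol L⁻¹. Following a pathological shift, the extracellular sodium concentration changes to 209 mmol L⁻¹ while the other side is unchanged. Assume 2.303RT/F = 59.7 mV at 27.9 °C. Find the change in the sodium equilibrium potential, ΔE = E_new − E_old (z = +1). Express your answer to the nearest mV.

E_old = (59.7/1)·log₁₀(150/19.9) = 52.37 mV
E_new = (59.7/1)·log₁₀(209/19.9) = 60.97 mV
ΔE = 60.97 − (52.37) = 8.60 mV

9 mV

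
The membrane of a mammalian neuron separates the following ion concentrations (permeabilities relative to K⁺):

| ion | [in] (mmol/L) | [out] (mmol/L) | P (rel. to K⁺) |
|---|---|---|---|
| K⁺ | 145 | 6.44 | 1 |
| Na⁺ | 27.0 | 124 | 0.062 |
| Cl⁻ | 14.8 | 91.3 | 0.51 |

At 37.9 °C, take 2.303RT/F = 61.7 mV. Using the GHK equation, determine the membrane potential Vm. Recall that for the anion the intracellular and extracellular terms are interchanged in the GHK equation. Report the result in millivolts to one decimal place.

-58.6 mV

Vm = 61.7 · log₁₀[(Σ P·[cation]ₒ + Σ P·[anion]ᵢ) / (Σ P·[cation]ᵢ + Σ P·[anion]ₒ)]
Numerator = 1×6.44 + 0.062×124 + 0.51×14.8 = 21.68
Denominator = 1×145 + 0.062×27.0 + 0.51×91.3 = 193.2
Vm = 61.7 · log₁₀(0.11217) = 61.7 × (-0.9501) = -58.62 mV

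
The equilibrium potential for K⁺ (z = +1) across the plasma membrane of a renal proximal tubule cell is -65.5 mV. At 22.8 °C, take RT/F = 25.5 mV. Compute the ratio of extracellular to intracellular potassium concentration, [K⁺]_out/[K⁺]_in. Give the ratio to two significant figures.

0.077

ln([out]/[in]) = E·z/(25.5) = -65.5 × 1 / 25.5 = -2.5686
[out]/[in] = e^(-2.5686) = 0.07664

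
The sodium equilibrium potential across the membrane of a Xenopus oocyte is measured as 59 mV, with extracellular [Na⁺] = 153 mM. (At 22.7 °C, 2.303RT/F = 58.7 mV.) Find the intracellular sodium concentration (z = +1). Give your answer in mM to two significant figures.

Nernst: E = (58.7/1) · log₁₀([out]/[in]), so log₁₀([out]/[in]) = 59.0 × 1 / 58.7 = 1.0051.
[out]/[in] = 10^(1.0051) = 10.12.
[in] = 153 / 10.12 = 15.12 mM.

15 mM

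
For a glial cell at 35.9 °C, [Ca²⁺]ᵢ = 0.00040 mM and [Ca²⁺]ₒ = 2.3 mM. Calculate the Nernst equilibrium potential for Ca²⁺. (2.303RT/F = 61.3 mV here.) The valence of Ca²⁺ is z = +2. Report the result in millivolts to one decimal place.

115.2 mV

E = (61.3/z) · log₁₀([Ca²⁺]_out/[Ca²⁺]_in) with z = +2.
= (61.3/2) · log₁₀(2.3/0.00040) = 30.65 · log₁₀(5750)
= 30.65 · (3.7597) = 115.23 mV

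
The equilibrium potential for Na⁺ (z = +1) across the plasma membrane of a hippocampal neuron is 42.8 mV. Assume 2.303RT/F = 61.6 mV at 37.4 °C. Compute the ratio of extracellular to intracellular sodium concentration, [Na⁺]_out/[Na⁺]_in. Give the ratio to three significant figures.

log₁₀([out]/[in]) = E·z/(61.6) = 42.8 × 1 / 61.6 = 0.6948
[out]/[in] = 10^(0.6948) = 4.952

4.95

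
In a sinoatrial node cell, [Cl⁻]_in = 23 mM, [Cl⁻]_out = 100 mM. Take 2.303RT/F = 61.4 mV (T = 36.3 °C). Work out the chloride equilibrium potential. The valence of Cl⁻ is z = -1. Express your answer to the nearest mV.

E = (61.4/z) · log₁₀([Cl⁻]_out/[Cl⁻]_in) with z = -1.
For an anion, dividing by z = -1 reverses the sign.
= (61.4/-1) · log₁₀(100/23) = -61.40 · log₁₀(4.348)
= -61.40 · (0.6383) = -39.19 mV

-39 mV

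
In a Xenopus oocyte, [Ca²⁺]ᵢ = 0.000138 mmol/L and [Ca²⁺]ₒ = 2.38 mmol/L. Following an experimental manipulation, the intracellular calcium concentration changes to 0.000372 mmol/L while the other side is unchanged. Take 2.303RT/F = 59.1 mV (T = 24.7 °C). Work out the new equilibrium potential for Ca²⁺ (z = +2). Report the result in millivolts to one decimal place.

112.5 mV

After the shift: [Ca²⁺]_out = 2.38, [Ca²⁺]_in = 0.000372 mmol/L.
E_new = (59.1/2)·log₁₀(2.38/0.000372) = 29.55 · (3.8060) = 112.47 mV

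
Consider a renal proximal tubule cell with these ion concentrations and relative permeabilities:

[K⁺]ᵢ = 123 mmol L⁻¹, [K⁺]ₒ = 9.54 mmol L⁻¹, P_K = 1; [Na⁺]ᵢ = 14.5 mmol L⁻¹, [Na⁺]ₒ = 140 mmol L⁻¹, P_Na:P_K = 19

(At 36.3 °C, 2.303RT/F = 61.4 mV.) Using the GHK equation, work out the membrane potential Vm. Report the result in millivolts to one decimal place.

50.7 mV

Vm = 61.4 · log₁₀[(Σ P·[cation]ₒ + Σ P·[anion]ᵢ) / (Σ P·[cation]ᵢ + Σ P·[anion]ₒ)]
Numerator = 1×9.54 + 19×140 = 2670
Denominator = 1×123 + 19×14.5 = 398.5
Vm = 61.4 · log₁₀(6.699) = 61.4 × (0.8260) = 50.72 mV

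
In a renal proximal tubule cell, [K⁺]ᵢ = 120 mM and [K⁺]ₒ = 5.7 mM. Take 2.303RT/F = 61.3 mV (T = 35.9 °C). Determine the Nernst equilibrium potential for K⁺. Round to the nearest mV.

E = (61.3/z) · log₁₀([K⁺]_out/[K⁺]_in) with z = +1.
= (61.3/1) · log₁₀(5.7/120) = 61.30 · log₁₀(0.0475)
= 61.30 · (-1.3233) = -81.12 mV

-81 mV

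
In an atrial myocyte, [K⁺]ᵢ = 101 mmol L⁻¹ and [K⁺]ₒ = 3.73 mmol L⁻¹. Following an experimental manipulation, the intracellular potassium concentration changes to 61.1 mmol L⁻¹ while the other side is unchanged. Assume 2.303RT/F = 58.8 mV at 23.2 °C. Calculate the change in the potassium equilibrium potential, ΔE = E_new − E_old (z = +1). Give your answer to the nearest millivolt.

E_old = (58.8/1)·log₁₀(3.73/101) = -84.24 mV
E_new = (58.8/1)·log₁₀(3.73/61.1) = -71.40 mV
ΔE = -71.40 − (-84.24) = 12.83 mV

13 mV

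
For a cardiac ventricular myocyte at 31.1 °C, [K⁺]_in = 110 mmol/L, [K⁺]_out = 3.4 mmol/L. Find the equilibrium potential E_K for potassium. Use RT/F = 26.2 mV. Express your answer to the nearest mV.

-91 mV

E = (26.2/z) · ln([K⁺]_out/[K⁺]_in) with z = +1.
= (26.2/1) · ln(3.4/110) = 26.20 · ln(0.03091)
= 26.20 · (-3.4767) = -91.09 mV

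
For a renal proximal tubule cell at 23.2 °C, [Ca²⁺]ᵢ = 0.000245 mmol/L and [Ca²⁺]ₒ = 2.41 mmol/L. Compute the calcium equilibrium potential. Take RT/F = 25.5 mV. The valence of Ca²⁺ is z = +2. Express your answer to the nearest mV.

117 mV

E = (25.5/z) · ln([Ca²⁺]_out/[Ca²⁺]_in) with z = +2.
= (25.5/2) · ln(2.41/0.000245) = 12.75 · ln(9837)
= 12.75 · (9.1939) = 117.22 mV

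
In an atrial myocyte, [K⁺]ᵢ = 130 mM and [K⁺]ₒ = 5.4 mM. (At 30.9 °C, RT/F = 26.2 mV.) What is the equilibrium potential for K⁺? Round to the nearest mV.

-83 mV

E = (26.2/z) · ln([K⁺]_out/[K⁺]_in) with z = +1.
= (26.2/1) · ln(5.4/130) = 26.20 · ln(0.04154)
= 26.20 · (-3.1811) = -83.35 mV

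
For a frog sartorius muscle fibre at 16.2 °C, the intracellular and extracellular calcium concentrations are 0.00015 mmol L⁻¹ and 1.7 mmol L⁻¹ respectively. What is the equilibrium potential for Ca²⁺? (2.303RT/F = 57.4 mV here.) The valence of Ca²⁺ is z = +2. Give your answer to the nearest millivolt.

116 mV

E = (57.4/z) · log₁₀([Ca²⁺]_out/[Ca²⁺]_in) with z = +2.
= (57.4/2) · log₁₀(1.7/0.00015) = 28.70 · log₁₀(1.133e+04)
= 28.70 · (4.0544) = 116.36 mV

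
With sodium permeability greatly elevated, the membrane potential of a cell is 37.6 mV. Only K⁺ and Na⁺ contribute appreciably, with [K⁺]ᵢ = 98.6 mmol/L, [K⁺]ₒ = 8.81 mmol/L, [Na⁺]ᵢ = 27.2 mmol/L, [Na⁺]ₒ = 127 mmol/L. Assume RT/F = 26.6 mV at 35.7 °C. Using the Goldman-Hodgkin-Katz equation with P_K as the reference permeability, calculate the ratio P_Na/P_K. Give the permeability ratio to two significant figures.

Let α = P_Na/P_K. GHK: Vm = 26.6·ln[(Kₒ + α·Naₒ)/(Kᵢ + α·Naᵢ)].
e^(Vm/26.6) = e^(37.6/26.6) = 4.1105
So 4.1105·(Kᵢ + α·Naᵢ) = Kₒ + α·Naₒ → α = (4.1105·98.6 − 8.81) / (127.0 − 4.1105·27.2)
α = (405.3 − 8.81) / (127.0 − 111.8) = 396.5/15.2 = 26.09

26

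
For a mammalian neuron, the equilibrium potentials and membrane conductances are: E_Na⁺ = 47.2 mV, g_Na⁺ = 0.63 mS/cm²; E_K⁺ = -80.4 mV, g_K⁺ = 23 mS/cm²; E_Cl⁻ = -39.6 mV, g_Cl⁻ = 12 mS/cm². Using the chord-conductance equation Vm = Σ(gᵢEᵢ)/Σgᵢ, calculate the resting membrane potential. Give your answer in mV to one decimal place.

Σ gᵢEᵢ = 0.63·(47.2) + 23·(-80.4) + 12·(-39.6) = -2294.66
Σ gᵢ = 0.63 + 23 + 12 = 35.63
Vm = -2294.66 / 35.63 = -64.40 mV

-64.4 mV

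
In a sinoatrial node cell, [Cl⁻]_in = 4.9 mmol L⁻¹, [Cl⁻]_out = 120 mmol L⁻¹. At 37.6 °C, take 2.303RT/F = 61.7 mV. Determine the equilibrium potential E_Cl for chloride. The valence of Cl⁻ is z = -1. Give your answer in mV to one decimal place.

-85.7 mV

E = (61.7/z) · log₁₀([Cl⁻]_out/[Cl⁻]_in) with z = -1.
For an anion, dividing by z = -1 reverses the sign.
= (61.7/-1) · log₁₀(120/4.9) = -61.70 · log₁₀(24.49)
= -61.70 · (1.3890) = -85.70 mV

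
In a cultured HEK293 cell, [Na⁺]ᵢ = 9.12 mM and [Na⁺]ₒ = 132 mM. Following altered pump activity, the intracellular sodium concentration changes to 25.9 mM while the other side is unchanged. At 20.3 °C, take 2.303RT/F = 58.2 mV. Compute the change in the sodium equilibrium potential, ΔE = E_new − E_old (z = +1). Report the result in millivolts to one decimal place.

E_old = (58.2/1)·log₁₀(132/9.12) = 67.55 mV
E_new = (58.2/1)·log₁₀(132/25.9) = 41.16 mV
ΔE = 41.16 − (67.55) = -26.38 mV

-26.4 mV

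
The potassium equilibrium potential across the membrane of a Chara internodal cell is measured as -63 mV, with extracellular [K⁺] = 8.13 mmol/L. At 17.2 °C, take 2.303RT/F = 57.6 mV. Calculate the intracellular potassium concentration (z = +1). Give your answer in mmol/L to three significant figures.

101 mmol/L

Nernst: E = (57.6/1) · log₁₀([out]/[in]), so log₁₀([out]/[in]) = -63.0 × 1 / 57.6 = -1.0938.
[out]/[in] = 10^(-1.0938) = 0.08058.
[in] = 8.13 / 0.08058 = 100.9 mmol/L.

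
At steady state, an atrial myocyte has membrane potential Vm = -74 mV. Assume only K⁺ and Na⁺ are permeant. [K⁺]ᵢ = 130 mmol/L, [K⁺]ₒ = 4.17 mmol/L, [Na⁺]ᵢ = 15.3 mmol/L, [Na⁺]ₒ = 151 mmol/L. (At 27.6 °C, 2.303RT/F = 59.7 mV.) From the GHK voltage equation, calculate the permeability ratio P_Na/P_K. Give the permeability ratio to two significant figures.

Let α = P_Na/P_K. GHK: Vm = 59.7·log₁₀[(Kₒ + α·Naₒ)/(Kᵢ + α·Naᵢ)].
10^(Vm/59.7) = 10^(-74.0/59.7) = 0.057606
So 0.057606·(Kᵢ + α·Naᵢ) = Kₒ + α·Naₒ → α = (0.057606·130.0 − 4.17) / (151.0 − 0.057606·15.3)
α = (7.489 − 4.17) / (151.0 − 0.8814) = 3.319/150.1 = 0.02211

0.022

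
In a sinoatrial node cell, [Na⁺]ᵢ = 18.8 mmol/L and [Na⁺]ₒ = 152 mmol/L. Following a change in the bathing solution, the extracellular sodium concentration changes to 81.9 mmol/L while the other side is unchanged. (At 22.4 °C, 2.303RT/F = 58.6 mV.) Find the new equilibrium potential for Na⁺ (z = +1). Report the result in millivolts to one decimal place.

37.5 mV

After the shift: [Na⁺]_out = 81.9, [Na⁺]_in = 18.8 mmol/L.
E_new = (58.6/1)·log₁₀(81.9/18.8) = 58.60 · (0.6391) = 37.45 mV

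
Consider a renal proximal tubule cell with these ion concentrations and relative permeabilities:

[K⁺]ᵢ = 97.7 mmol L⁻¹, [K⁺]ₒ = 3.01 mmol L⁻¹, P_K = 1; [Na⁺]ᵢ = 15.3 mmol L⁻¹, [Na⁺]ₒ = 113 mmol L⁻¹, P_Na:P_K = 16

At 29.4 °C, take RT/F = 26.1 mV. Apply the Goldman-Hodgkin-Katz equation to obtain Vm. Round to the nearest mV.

43 mV

Vm = 26.1 · ln[(Σ P·[cation]ₒ + Σ P·[anion]ᵢ) / (Σ P·[cation]ᵢ + Σ P·[anion]ₒ)]
Numerator = 1×3.01 + 16×113 = 1811
Denominator = 1×97.7 + 16×15.3 = 342.5
Vm = 26.1 · ln(5.2876) = 26.1 × (1.6654) = 43.47 mV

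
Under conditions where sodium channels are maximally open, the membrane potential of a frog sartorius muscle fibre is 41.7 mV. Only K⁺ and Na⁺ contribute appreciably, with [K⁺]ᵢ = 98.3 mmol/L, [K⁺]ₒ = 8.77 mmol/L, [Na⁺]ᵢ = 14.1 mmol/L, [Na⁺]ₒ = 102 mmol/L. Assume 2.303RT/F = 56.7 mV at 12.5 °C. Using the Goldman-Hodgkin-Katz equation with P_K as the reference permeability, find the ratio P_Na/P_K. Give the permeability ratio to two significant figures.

Let α = P_Na/P_K. GHK: Vm = 56.7·log₁₀[(Kₒ + α·Naₒ)/(Kᵢ + α·Naᵢ)].
10^(Vm/56.7) = 10^(41.7/56.7) = 5.4381
So 5.4381·(Kᵢ + α·Naᵢ) = Kₒ + α·Naₒ → α = (5.4381·98.3 − 8.77) / (102.0 − 5.4381·14.1)
α = (534.6 − 8.77) / (102.0 − 76.68) = 525.8/25.32 = 20.76

21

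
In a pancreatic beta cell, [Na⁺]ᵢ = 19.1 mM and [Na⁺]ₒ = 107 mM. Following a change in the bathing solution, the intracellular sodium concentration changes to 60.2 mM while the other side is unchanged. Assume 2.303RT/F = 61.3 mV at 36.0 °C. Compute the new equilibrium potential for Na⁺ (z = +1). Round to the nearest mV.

After the shift: [Na⁺]_out = 107, [Na⁺]_in = 60.2 mM.
E_new = (61.3/1)·log₁₀(107/60.2) = 61.30 · (0.2498) = 15.31 mV

15 mV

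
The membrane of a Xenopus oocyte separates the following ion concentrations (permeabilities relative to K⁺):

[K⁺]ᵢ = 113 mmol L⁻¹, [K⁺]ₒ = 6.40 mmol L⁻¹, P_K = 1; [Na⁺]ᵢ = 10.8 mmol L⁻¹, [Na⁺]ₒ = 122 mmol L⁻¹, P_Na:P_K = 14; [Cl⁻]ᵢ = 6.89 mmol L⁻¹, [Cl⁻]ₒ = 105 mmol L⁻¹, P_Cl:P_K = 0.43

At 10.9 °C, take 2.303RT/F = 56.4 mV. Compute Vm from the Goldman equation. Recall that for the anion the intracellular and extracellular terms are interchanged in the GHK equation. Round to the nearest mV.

42 mV

Vm = 56.4 · log₁₀[(Σ P·[cation]ₒ + Σ P·[anion]ᵢ) / (Σ P·[cation]ᵢ + Σ P·[anion]ₒ)]
Numerator = 1×6.40 + 14×122 + 0.43×6.89 = 1717
Denominator = 1×113 + 14×10.8 + 0.43×105 = 309.4
Vm = 56.4 · log₁₀(5.5515) = 56.4 × (0.7444) = 41.98 mV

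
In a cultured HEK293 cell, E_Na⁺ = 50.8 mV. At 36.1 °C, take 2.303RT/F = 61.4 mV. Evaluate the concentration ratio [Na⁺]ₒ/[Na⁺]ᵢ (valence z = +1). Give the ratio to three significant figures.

log₁₀([out]/[in]) = E·z/(61.4) = 50.8 × 1 / 61.4 = 0.8274
[out]/[in] = 10^(0.8274) = 6.72

6.72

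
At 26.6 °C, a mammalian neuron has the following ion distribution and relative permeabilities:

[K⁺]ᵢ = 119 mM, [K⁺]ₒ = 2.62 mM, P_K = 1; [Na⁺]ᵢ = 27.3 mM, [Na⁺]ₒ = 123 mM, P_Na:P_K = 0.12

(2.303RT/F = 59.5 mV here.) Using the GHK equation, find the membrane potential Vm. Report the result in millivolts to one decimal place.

Vm = 59.5 · log₁₀[(Σ P·[cation]ₒ + Σ P·[anion]ᵢ) / (Σ P·[cation]ᵢ + Σ P·[anion]ₒ)]
Numerator = 1×2.62 + 0.12×123 = 17.38
Denominator = 1×119 + 0.12×27.3 = 122.3
Vm = 59.5 · log₁₀(0.14214) = 59.5 × (-0.8473) = -50.41 mV

-50.4 mV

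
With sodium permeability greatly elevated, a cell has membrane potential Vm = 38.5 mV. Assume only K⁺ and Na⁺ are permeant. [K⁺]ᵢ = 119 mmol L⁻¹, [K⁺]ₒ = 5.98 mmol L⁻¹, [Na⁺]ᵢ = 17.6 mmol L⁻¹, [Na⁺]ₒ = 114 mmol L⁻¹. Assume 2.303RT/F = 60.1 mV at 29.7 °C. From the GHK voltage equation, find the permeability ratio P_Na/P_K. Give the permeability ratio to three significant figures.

13.9

Let α = P_Na/P_K. GHK: Vm = 60.1·log₁₀[(Kₒ + α·Naₒ)/(Kᵢ + α·Naᵢ)].
10^(Vm/60.1) = 10^(38.5/60.1) = 4.3712
So 4.3712·(Kᵢ + α·Naᵢ) = Kₒ + α·Naₒ → α = (4.3712·119.0 − 5.98) / (114.0 − 4.3712·17.6)
α = (520.2 − 5.98) / (114.0 − 76.93) = 514.2/37.07 = 13.87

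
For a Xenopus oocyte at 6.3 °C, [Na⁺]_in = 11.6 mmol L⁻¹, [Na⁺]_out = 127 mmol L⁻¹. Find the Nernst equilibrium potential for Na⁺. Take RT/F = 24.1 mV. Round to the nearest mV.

E = (24.1/z) · ln([Na⁺]_out/[Na⁺]_in) with z = +1.
= (24.1/1) · ln(127/11.6) = 24.10 · ln(10.95)
= 24.10 · (2.3932) = 57.68 mV

58 mV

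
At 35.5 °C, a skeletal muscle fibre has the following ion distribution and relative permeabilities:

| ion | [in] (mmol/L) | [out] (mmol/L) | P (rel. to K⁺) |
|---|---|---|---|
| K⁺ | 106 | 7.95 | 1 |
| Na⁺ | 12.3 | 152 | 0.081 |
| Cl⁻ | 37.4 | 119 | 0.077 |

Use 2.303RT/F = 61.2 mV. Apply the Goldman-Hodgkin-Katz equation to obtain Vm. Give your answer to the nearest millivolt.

-43 mV

Vm = 61.2 · log₁₀[(Σ P·[cation]ₒ + Σ P·[anion]ᵢ) / (Σ P·[cation]ᵢ + Σ P·[anion]ₒ)]
Numerator = 1×7.95 + 0.081×152 + 0.077×37.4 = 23.14
Denominator = 1×106 + 0.081×12.3 + 0.077×119 = 116.2
Vm = 61.2 · log₁₀(0.19922) = 61.2 × (-0.7007) = -42.88 mV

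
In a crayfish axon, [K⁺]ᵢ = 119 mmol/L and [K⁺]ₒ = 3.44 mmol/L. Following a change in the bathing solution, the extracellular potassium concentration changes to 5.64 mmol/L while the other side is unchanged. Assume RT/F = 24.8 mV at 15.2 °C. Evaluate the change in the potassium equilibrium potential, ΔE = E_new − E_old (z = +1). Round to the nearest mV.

E_old = (24.8/1)·ln(3.44/119) = -87.88 mV
E_new = (24.8/1)·ln(5.64/119) = -75.62 mV
ΔE = -75.62 − (-87.88) = 12.26 mV

12 mV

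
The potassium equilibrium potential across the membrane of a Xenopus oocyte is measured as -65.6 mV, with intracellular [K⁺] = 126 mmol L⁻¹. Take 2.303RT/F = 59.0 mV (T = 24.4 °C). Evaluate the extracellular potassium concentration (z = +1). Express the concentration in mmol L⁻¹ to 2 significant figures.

9.7 mmol L⁻¹

Nernst: E = (59.0/1) · log₁₀([out]/[in]), so log₁₀([out]/[in]) = -65.6 × 1 / 59.0 = -1.1119.
[out]/[in] = 10^(-1.1119) = 0.07729.
[out] = 0.07729 × 126 = 9.739 mmol L⁻¹.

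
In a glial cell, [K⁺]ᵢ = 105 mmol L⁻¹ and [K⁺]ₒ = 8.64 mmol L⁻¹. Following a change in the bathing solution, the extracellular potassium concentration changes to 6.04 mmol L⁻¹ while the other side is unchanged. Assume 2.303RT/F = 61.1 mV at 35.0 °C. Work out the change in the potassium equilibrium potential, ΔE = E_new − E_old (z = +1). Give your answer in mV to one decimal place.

-9.5 mV

E_old = (61.1/1)·log₁₀(8.64/105) = -66.27 mV
E_new = (61.1/1)·log₁₀(6.04/105) = -75.77 mV
ΔE = -75.77 − (-66.27) = -9.50 mV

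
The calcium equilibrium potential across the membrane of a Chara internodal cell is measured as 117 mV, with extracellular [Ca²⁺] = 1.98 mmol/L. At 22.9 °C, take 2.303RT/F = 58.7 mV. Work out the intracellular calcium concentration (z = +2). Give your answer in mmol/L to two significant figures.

Nernst: E = (58.7/2) · log₁₀([out]/[in]), so log₁₀([out]/[in]) = 117.0 × 2 / 58.7 = 3.9864.
[out]/[in] = 10^(3.9864) = 9691.
[in] = 1.98 / 9691 = 0.0002043 mmol/L.

0.00020 mmol/L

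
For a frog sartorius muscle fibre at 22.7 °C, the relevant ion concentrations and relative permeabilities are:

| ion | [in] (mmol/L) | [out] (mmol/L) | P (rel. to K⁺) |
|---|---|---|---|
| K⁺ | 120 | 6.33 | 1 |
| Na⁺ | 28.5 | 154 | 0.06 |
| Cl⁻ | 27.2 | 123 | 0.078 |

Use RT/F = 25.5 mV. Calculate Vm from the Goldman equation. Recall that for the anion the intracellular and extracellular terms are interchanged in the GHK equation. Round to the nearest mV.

-51 mV

Vm = 25.5 · ln[(Σ P·[cation]ₒ + Σ P·[anion]ᵢ) / (Σ P·[cation]ᵢ + Σ P·[anion]ₒ)]
Numerator = 1×6.33 + 0.06×154 + 0.078×27.2 = 17.69
Denominator = 1×120 + 0.06×28.5 + 0.078×123 = 131.3
Vm = 25.5 · ln(0.13474) = 25.5 × (-2.0044) = -51.11 mV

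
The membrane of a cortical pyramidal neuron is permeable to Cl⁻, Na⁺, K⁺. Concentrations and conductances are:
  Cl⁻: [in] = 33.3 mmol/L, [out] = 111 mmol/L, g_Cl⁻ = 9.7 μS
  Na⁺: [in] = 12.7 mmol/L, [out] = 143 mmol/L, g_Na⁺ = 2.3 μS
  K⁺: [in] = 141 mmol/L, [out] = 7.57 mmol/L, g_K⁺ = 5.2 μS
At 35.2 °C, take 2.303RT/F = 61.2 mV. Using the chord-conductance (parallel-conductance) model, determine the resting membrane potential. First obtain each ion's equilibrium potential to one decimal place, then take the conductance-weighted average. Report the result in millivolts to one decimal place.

E_Cl⁻ = (61.2/-1)·log₁₀(111/33.3) = -32.0 mV
E_Na⁺ = (61.2/1)·log₁₀(143/12.7) = 64.4 mV
E_K⁺ = (61.2/1)·log₁₀(7.57/141) = -77.7 mV
Vm = (Σ gᵢEᵢ)/(Σ gᵢ) = (9.7·-32.0 + 2.3·64.4 + 5.2·-77.7) / (9.7 + 2.3 + 5.2)
= -566.32 / 17.2 = -32.93 mV

-32.9 mV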